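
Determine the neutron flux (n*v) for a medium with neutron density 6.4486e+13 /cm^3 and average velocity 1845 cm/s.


phi = n * v
phi = 6.4486e+13 * 1845
phi = 1.1898e+17 /cm^2/s

1.1898e+17


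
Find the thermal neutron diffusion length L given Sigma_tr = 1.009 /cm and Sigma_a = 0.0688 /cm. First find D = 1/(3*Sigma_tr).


D = 1 / (3 * Sigma_tr) = 1 / (3 * 1.009) = 0.3303601 cm
L = sqrt(D / Sigma_a)
L = sqrt(0.3303601 / 0.0688)
L = 2.1913 cm

2.1913


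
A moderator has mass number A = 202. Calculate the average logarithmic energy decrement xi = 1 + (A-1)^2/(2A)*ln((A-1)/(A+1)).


xi = 1 + (A-1)^2/(2A) * ln((A-1)/(A+1))
xi = 1 + (202-1)^2/(2*202) * ln((202-1)/(202 +1))
xi = 0.0098684

0.0098684


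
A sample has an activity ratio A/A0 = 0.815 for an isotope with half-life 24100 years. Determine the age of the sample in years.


lambda = ln(2) / t_half = ln(2) / 24100 = 2.876129e-05 /yr
t = -ln(A/A0) / lambda
t = -ln(0.815) / 2.876129e-05
t = 7112.6 yr

7112.6


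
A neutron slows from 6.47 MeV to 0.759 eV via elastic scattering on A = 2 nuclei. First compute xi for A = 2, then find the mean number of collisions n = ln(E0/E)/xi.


xi = 1 + (A-1)^2/(2A)*ln((A-1)/(A+1)) = 0.7253469 (for A = 2)
n = ln(E0/E) / xi
n = ln(6.47e6 / 0.759) / 0.7253469
n = ln(8.524374e+06) / 0.7253469 = 22.001

22.001


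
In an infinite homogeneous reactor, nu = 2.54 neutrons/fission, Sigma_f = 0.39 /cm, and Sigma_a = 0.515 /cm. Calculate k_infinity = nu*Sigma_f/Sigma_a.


k_inf = nu * Sigma_f / Sigma_a
k_inf = 2.54 * 0.39 / 0.515
k_inf = 1.9235

1.9235


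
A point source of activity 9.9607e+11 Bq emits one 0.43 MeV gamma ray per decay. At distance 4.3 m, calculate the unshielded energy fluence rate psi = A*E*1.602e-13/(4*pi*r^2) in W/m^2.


psi = A * E * 1.602e-13 / (4*pi*r^2)
psi = 9.9607e+11 * 0.43 * 1.602e-13 / (4*pi*4.3^2)
psi = 2.9531e-04 W/m^2

2.9531e-04


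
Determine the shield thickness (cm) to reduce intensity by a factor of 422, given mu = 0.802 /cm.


x = ln(factor) / mu
x = ln(422) / 0.802
x = 7.5374 cm

7.5374


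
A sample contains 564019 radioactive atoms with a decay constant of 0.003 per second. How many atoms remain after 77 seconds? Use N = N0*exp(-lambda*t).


N = N0 * exp(-lambda * t)
N = 564019 * exp(-0.003 * 77)
N = 447684

447684


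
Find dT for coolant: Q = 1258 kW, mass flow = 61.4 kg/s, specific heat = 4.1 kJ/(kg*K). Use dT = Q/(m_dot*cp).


dT = Q / (m_dot * cp)
dT = 1258 / (61.4 * 4.1)
dT = 4.9972 C

4.9972


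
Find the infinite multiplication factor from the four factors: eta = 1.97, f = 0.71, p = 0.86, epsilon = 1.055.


k_inf = eta * f * p * epsilon
k_inf = 1.97 * 0.71 * 0.86 * 1.055
k_inf = 1.2690

1.2690


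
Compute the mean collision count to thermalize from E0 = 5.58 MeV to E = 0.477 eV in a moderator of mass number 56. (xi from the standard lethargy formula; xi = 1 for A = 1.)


xi = 1 + (A-1)^2/(2A)*ln((A-1)/(A+1)) = 0.03529286 (for A = 56)
n = ln(E0/E) / xi
n = ln(5.58e6 / 0.477) / 0.03529286
n = ln(1.169811e+07) / 0.03529286 = 461.14

461.14


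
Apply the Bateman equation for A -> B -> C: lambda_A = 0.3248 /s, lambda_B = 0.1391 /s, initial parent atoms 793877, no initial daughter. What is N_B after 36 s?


N_B(t) = lambda_A * N_A0 / (lambda_B - lambda_A) * [exp(-lambda_A*t) - exp(-lambda_B*t)]
exp(-0.3248*36) = 8.353750e-06; exp(-0.1391*36) = 0.006686933
N_B = 0.3248 * 793877 / (0.1391 - 0.3248) * (8.353750e-06 - 0.006686933)
N_B = 9273.5

9273.5


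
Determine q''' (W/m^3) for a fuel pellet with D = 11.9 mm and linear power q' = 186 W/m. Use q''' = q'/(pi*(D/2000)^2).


r = D / 2 / 1000 = 11.9 / 2 / 1000 = 0.00595 m
q''' = q' / (pi * r^2)
q''' = 186 / (pi * 0.00595^2)
q''' = 1.6724e+06 W/m^3

1.6724e+06


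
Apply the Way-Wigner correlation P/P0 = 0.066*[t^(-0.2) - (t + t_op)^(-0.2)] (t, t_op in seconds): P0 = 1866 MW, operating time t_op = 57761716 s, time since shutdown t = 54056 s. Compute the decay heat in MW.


P/P0 = 0.066 * [t^(-0.2) - (t + t_op)^(-0.2)]
P/P0 = 0.066 * [54056^(-0.2) - (54056 + 57761716)^(-0.2)]
P/P0 = 0.066 * [0.1130918 - 0.02802791] = 0.005614217
P = 1866 * 0.005614217 = 10.476 MW

10.476


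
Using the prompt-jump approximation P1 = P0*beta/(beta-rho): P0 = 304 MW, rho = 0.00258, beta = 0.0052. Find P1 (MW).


P1/P0 = beta / (beta - rho)
P1/P0 = 0.0052 / (0.0052 - 0.00258) = 1.984733
P1 = 304 * 1.984733 = 603.36 MW

603.36


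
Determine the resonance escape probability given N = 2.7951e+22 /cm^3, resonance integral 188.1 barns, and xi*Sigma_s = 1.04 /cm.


p = exp(-N * I * 1e-24 / (xi*Sigma_s))
p = exp(-2.7951e+22 * 188.1 * 1e-24 / 1.04)
p = 0.0063750

0.0063750


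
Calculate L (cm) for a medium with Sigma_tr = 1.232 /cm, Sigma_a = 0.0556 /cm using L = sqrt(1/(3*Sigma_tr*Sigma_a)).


D = 1 / (3 * Sigma_tr) = 1 / (3 * 1.232) = 0.2705628 cm
L = sqrt(D / Sigma_a)
L = sqrt(0.2705628 / 0.0556)
L = 2.2060 cm

2.2060


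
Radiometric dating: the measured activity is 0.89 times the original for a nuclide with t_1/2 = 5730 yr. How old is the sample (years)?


lambda = ln(2) / t_half = ln(2) / 5730 = 1.209681e-04 /yr
t = -ln(A/A0) / lambda
t = -ln(0.89) / 1.209681e-04
t = 963.34 yr

963.34


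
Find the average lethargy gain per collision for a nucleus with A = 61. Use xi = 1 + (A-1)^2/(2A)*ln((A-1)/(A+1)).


xi = 1 + (A-1)^2/(2A) * ln((A-1)/(A+1))
xi = 1 + (61-1)^2/(2*61) * ln((61-1)/(61 +1))
xi = 0.032431

0.032431


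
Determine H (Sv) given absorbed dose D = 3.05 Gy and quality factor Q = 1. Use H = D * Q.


H = D * Q
H = 3.05 * 1
H = 3.0500 Sv

3.0500


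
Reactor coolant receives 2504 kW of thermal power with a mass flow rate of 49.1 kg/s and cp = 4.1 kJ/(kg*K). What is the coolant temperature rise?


dT = Q / (m_dot * cp)
dT = 2504 / (49.1 * 4.1)
dT = 12.439 C

12.439


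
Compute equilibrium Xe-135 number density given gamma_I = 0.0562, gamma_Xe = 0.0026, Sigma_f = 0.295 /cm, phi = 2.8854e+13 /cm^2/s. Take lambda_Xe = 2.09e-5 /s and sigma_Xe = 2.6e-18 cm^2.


Xe_eq = (gamma_I + gamma_Xe) * Sigma_f * phi / (lambda_Xe + sigma_Xe * phi)
Numerator = (0.0562 + 0.0026) * 0.295 * 2.8854e+13 = 5.005015e+11
Denominator = 2.09e-5 + 2.6e-18 * 2.8854e+13 = 9.592040e-05
Xe_eq = 5.005015e+11 / 9.592040e-05 = 5.2179e+15 /cm^3

5.2179e+15


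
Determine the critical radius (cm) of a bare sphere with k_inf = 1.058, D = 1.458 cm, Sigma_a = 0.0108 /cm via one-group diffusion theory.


L^2 = D / Sigma_a = 1.458 / 0.0108 = 135.0000 cm^2
B_m^2 = (k_inf - 1) / L^2 = (1.058 - 1) / 135.0000 = 4.296296e-04 /cm^2
For a bare sphere: B_g = pi/R, so R_c = pi / sqrt(B_m^2)
R_c = pi / sqrt(4.296296e-04) = 151.57 cm

151.57


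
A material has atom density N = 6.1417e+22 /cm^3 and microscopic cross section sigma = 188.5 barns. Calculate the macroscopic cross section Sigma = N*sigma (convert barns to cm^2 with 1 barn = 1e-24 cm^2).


Sigma = N * sigma_barns * 1e-24
Sigma = 6.1417e+22 * 188.5 * 1e-24
Sigma = 11.577 /cm

11.577


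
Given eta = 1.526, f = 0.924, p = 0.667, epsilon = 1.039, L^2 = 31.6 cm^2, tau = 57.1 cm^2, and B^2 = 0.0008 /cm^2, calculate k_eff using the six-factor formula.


k_inf = eta*f*p*eps = 1.526*0.924*0.667*1.039 = 0.9771650
P_TNL = 1/(1 + L^2*B^2) = 1/(1 + 31.6*0.0008) = 0.9753433
P_FNL = exp(-B^2*tau) = exp(-0.0008*57.1) = 0.9553476
k_eff = k_inf * P_TNL * P_FNL = 0.9771650 * 0.9753433 * 0.9553476
k_eff = 0.91051

0.91051


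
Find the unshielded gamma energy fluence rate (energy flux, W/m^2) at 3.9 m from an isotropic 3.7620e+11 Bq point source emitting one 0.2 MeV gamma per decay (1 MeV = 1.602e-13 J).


psi = A * E * 1.602e-13 / (4*pi*r^2)
psi = 3.7620e+11 * 0.2 * 1.602e-13 / (4*pi*3.9^2)
psi = 6.3063e-05 W/m^2

6.3063e-05


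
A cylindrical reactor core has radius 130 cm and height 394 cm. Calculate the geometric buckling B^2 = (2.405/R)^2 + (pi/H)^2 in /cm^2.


B^2 = (2.405/R)^2 + (pi/H)^2
B^2 = (2.405/130)^2 + (pi/394)^2
B^2 = 4.0583e-04 /cm^2

4.0583e-04


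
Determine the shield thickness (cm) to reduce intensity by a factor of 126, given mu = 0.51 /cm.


x = ln(factor) / mu
x = ln(126) / 0.51
x = 9.4829 cm

9.4829


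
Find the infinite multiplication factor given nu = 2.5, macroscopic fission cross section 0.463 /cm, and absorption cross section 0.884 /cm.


k_inf = nu * Sigma_f / Sigma_a
k_inf = 2.5 * 0.463 / 0.884
k_inf = 1.3094

1.3094


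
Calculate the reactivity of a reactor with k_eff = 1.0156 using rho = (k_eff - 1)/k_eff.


rho = (k_eff - 1) / k_eff
rho = (1.0156 - 1) / 1.0156
rho = 0.015360

0.015360


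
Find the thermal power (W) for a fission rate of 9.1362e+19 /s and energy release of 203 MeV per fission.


P = fission_rate * E_MeV * 1.602e-13
P = 9.1362e+19 * 203 * 1.602e-13
P = 2.9711e+09 W

2.9711e+09


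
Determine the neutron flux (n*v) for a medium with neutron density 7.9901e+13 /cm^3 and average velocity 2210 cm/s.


phi = n * v
phi = 7.9901e+13 * 2210
phi = 1.7658e+17 /cm^2/s

1.7658e+17


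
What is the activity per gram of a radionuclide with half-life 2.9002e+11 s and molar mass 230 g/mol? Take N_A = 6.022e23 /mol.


lambda = ln(2) / t_half = ln(2) / 2.9002e+11 = 2.389998e-12 /s
SA = lambda * N_A / M
SA = 2.389998e-12 * 6.022e23 / 230
SA = 6.2576e+09 Bq/g

6.2576e+09


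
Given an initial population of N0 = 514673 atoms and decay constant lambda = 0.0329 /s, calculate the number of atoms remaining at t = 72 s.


N = N0 * exp(-lambda * t)
N = 514673 * exp(-0.0329 * 72)
N = 48170

48170


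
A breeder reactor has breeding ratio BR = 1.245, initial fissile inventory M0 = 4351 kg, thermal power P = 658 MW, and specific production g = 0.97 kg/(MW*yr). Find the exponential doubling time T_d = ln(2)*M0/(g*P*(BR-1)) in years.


Breeding gain G = BR - 1 = 1.245 - 1 = 0.245
Fissile production rate = g * P * G = 0.97 * 658 * 0.245 = 156.3737 kg/yr
T_d = ln(2) * M0 / (g * P * G)
T_d = ln(2) * 4351 / 156.3737 = 19.286 yr

19.286


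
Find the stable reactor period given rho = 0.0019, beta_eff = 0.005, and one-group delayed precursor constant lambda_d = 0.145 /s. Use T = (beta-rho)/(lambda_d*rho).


T = (beta - rho) / (lambda_d * rho)
T = (0.005 - 0.0019) / (0.145 * 0.0019)
T = 11.252 s

11.252


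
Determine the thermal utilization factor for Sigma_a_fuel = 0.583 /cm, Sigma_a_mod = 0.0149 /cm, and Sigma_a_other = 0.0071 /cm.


f = Sigma_a_fuel / (Sigma_a_fuel + Sigma_a_mod + Sigma_a_other)
f = 0.583 / (0.583 + 0.0149 + 0.0071)
f = 0.96364

0.96364


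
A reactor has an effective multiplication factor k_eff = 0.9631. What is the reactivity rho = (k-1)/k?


rho = (k_eff - 1) / k_eff
rho = (0.9631 - 1) / 0.9631
rho = -0.038314

-0.038314


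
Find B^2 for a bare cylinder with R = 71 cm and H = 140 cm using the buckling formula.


B^2 = (2.405/R)^2 + (pi/H)^2
B^2 = (2.405/71)^2 + (pi/140)^2
B^2 = 0.0016509 /cm^2

0.0016509


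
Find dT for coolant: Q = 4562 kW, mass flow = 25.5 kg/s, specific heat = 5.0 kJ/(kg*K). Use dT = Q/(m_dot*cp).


dT = Q / (m_dot * cp)
dT = 4562 / (25.5 * 5.0)
dT = 35.780 C

35.780


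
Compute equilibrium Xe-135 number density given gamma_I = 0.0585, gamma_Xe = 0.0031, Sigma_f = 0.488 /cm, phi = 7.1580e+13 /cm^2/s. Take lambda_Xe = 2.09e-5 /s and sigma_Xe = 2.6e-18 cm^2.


Xe_eq = (gamma_I + gamma_Xe) * Sigma_f * phi / (lambda_Xe + sigma_Xe * phi)
Numerator = (0.0585 + 0.0031) * 0.488 * 7.1580e+13 = 2.151752e+12
Denominator = 2.09e-5 + 2.6e-18 * 7.1580e+13 = 2.070080e-04
Xe_eq = 2.151752e+12 / 2.070080e-04 = 1.0395e+16 /cm^3

1.0395e+16


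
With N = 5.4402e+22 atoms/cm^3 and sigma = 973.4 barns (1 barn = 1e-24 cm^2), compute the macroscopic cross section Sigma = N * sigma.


Sigma = N * sigma_barns * 1e-24
Sigma = 5.4402e+22 * 973.4 * 1e-24
Sigma = 52.955 /cm

52.955


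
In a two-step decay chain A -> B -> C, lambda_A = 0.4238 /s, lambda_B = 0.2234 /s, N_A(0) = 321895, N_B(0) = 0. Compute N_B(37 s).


N_B(t) = lambda_A * N_A0 / (lambda_B - lambda_A) * [exp(-lambda_A*t) - exp(-lambda_B*t)]
exp(-0.4238*37) = 1.548824e-07; exp(-0.2234*37) = 2.571631e-04
N_B = 0.4238 * 321895 / (0.2234 - 0.4238) * (1.548824e-07 - 2.571631e-04)
N_B = 174.95

174.95


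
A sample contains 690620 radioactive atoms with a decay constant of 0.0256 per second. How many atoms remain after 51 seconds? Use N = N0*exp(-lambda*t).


N = N0 * exp(-lambda * t)
N = 690620 * exp(-0.0256 * 51)
N = 187165

187165


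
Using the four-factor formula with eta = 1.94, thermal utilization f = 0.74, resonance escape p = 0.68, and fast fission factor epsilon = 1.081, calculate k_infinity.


k_inf = eta * f * p * epsilon
k_inf = 1.94 * 0.74 * 0.68 * 1.081
k_inf = 1.0553

1.0553


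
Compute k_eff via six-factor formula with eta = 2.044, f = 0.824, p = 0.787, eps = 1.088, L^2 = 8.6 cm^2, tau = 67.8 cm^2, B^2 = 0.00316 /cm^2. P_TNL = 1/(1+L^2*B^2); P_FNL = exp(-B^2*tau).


k_inf = eta*f*p*eps = 2.044*0.824*0.787*1.088 = 1.442154
P_TNL = 1/(1 + L^2*B^2) = 1/(1 + 8.6*0.00316) = 0.9735430
P_FNL = exp(-B^2*tau) = exp(-0.00316*67.8) = 0.8071482
k_eff = k_inf * P_TNL * P_FNL = 1.442154 * 0.9735430 * 0.8071482
k_eff = 1.1332

1.1332


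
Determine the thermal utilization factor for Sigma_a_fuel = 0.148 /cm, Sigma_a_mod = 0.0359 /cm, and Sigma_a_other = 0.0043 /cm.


f = Sigma_a_fuel / (Sigma_a_fuel + Sigma_a_mod + Sigma_a_other)
f = 0.148 / (0.148 + 0.0359 + 0.0043)
f = 0.78640

0.78640


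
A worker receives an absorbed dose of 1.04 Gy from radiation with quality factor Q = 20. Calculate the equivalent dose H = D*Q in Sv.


H = D * Q
H = 1.04 * 20
H = 20.800 Sv

20.800


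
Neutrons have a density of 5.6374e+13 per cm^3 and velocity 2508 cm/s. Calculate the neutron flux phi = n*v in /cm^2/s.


phi = n * v
phi = 5.6374e+13 * 2508
phi = 1.4139e+17 /cm^2/s

1.4139e+17


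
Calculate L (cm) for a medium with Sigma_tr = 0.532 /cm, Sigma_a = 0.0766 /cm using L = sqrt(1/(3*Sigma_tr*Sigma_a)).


D = 1 / (3 * Sigma_tr) = 1 / (3 * 0.532) = 0.6265664 cm
L = sqrt(D / Sigma_a)
L = sqrt(0.6265664 / 0.0766)
L = 2.8600 cm

2.8600


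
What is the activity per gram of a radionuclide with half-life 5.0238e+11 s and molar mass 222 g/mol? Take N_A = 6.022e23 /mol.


lambda = ln(2) / t_half = ln(2) / 5.0238e+11 = 1.379727e-12 /s
SA = lambda * N_A / M
SA = 1.379727e-12 * 6.022e23 / 222
SA = 3.7427e+09 Bq/g

3.7427e+09


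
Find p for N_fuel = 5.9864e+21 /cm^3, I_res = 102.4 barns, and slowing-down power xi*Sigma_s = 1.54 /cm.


p = exp(-N * I * 1e-24 / (xi*Sigma_s))
p = exp(-5.9864e+21 * 102.4 * 1e-24 / 1.54)
p = 0.67162

0.67162


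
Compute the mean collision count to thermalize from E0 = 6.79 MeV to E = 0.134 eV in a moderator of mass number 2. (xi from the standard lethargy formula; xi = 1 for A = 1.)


xi = 1 + (A-1)^2/(2A)*ln((A-1)/(A+1)) = 0.7253469 (for A = 2)
n = ln(E0/E) / xi
n = ln(6.79e6 / 0.134) / 0.7253469
n = ln(5.067164e+07) / 0.7253469 = 24.458

24.458


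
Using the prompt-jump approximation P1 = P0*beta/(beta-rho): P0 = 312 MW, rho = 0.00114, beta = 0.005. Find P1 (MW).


P1/P0 = beta / (beta - rho)
P1/P0 = 0.005 / (0.005 - 0.00114) = 1.295337
P1 = 312 * 1.295337 = 404.15 MW

404.15


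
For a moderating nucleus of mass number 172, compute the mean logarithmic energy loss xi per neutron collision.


xi = 1 + (A-1)^2/(2A) * ln((A-1)/(A+1))
xi = 1 + (172-1)^2/(2*172) * ln((172-1)/(172 +1))
xi = 0.011583

0.011583


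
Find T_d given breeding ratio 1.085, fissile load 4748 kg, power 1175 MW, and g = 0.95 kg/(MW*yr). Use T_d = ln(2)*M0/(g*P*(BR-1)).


Breeding gain G = BR - 1 = 1.085 - 1 = 0.085
Fissile production rate = g * P * G = 0.95 * 1175 * 0.085 = 94.88125 kg/yr
T_d = ln(2) * M0 / (g * P * G)
T_d = ln(2) * 4748 / 94.88125 = 34.686 yr

34.686


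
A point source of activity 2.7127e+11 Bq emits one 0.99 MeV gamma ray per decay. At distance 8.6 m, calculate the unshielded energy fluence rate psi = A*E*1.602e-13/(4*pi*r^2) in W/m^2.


psi = A * E * 1.602e-13 / (4*pi*r^2)
psi = 2.7127e+11 * 0.99 * 1.602e-13 / (4*pi*8.6^2)
psi = 4.6291e-05 W/m^2

4.6291e-05


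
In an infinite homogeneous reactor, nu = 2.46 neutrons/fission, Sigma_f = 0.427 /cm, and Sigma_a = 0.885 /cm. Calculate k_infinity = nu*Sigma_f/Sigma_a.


k_inf = nu * Sigma_f / Sigma_a
k_inf = 2.46 * 0.427 / 0.885
k_inf = 1.1869

1.1869


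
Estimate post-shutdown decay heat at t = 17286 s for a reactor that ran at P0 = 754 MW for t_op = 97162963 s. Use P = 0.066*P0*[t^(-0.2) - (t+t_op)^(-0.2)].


P/P0 = 0.066 * [t^(-0.2) - (t + t_op)^(-0.2)]
P/P0 = 0.066 * [17286^(-0.2) - (17286 + 97162963)^(-0.2)]
P/P0 = 0.066 * [0.1420565 - 0.02526297] = 0.007708373
P = 754 * 0.007708373 = 5.8121 MW

5.8121


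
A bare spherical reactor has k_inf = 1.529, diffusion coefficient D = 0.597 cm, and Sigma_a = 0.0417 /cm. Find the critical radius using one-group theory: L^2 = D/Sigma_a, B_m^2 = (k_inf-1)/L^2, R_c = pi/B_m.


L^2 = D / Sigma_a = 0.597 / 0.0417 = 14.31655 cm^2
B_m^2 = (k_inf - 1) / L^2 = (1.529 - 1) / 14.31655 = 0.03695024 /cm^2
For a bare sphere: B_g = pi/R, so R_c = pi / sqrt(B_m^2)
R_c = pi / sqrt(0.03695024) = 16.343 cm

16.343


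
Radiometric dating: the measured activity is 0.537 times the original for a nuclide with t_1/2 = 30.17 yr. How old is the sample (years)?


lambda = ln(2) / t_half = ln(2) / 30.17 = 0.02297472 /yr
t = -ln(A/A0) / lambda
t = -ln(0.537) / 0.02297472
t = 27.063 yr

27.063


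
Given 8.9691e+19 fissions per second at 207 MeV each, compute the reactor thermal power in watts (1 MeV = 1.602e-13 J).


P = fission_rate * E_MeV * 1.602e-13
P = 8.9691e+19 * 207 * 1.602e-13
P = 2.9743e+09 W

2.9743e+09


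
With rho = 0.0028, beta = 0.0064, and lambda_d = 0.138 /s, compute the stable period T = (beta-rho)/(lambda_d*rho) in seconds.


T = (beta - rho) / (lambda_d * rho)
T = (0.0064 - 0.0028) / (0.138 * 0.0028)
T = 9.3168 s

9.3168


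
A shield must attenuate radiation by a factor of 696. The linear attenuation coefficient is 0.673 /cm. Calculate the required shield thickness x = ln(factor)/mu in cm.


x = ln(factor) / mu
x = ln(696) / 0.673
x = 9.7256 cm

9.7256


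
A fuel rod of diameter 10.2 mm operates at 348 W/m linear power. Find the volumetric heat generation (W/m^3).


r = D / 2 / 1000 = 10.2 / 2 / 1000 = 0.0051 m
q''' = q' / (pi * r^2)
q''' = 348 / (pi * 0.0051^2)
q''' = 4.2588e+06 W/m^3

4.2588e+06


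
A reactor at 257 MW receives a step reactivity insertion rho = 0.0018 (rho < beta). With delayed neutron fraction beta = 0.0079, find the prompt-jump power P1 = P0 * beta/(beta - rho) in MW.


P1/P0 = beta / (beta - rho)
P1/P0 = 0.0079 / (0.0079 - 0.0018) = 1.295082
P1 = 257 * 1.295082 = 332.84 MW

332.84


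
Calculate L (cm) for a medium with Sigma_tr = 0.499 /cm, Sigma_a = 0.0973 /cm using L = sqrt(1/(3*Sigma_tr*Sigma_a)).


D = 1 / (3 * Sigma_tr) = 1 / (3 * 0.499) = 0.6680027 cm
L = sqrt(D / Sigma_a)
L = sqrt(0.6680027 / 0.0973)
L = 2.6202 cm

2.6202


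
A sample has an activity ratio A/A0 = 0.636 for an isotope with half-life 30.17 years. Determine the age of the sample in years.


lambda = ln(2) / t_half = ln(2) / 30.17 = 0.02297472 /yr
t = -ln(A/A0) / lambda
t = -ln(0.636) / 0.02297472
t = 19.698 yr

19.698


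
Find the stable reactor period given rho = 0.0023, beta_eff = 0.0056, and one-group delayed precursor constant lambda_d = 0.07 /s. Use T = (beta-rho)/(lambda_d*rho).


T = (beta - rho) / (lambda_d * rho)
T = (0.0056 - 0.0023) / (0.07 * 0.0023)
T = 20.497 s

20.497


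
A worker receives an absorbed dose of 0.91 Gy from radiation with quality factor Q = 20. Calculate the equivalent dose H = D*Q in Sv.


H = D * Q
H = 0.91 * 20
H = 18.200 Sv

18.200


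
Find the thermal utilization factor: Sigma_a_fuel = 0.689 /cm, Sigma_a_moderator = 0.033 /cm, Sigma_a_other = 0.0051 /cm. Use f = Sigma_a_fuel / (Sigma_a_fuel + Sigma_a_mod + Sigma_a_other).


f = Sigma_a_fuel / (Sigma_a_fuel + Sigma_a_mod + Sigma_a_other)
f = 0.689 / (0.689 + 0.033 + 0.0051)
f = 0.94760

0.94760


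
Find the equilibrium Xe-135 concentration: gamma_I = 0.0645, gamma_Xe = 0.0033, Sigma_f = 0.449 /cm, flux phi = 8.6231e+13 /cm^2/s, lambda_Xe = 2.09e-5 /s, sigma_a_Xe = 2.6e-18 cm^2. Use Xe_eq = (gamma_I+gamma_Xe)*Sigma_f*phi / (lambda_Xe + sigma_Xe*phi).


Xe_eq = (gamma_I + gamma_Xe) * Sigma_f * phi / (lambda_Xe + sigma_Xe * phi)
Numerator = (0.0645 + 0.0033) * 0.449 * 8.6231e+13 = 2.625061e+12
Denominator = 2.09e-5 + 2.6e-18 * 8.6231e+13 = 2.451006e-04
Xe_eq = 2.625061e+12 / 2.451006e-04 = 1.0710e+16 /cm^3

1.0710e+16


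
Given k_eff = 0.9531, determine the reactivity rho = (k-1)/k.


rho = (k_eff - 1) / k_eff
rho = (0.9531 - 1) / 0.9531
rho = -0.049208

-0.049208


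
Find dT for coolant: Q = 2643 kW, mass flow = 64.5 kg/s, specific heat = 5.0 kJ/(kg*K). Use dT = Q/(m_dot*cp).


dT = Q / (m_dot * cp)
dT = 2643 / (64.5 * 5.0)
dT = 8.1953 C

8.1953


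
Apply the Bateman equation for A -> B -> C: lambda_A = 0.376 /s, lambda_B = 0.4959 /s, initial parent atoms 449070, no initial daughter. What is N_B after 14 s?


N_B(t) = lambda_A * N_A0 / (lambda_B - lambda_A) * [exp(-lambda_A*t) - exp(-lambda_B*t)]
exp(-0.376*14) = 0.005174565; exp(-0.4959*14) = 9.657554e-04
N_B = 0.376 * 449070 / (0.4959 - 0.376) * (0.005174565 - 9.657554e-04)
N_B = 5927.1

5927.1


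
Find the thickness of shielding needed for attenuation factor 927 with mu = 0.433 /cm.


x = ln(factor) / mu
x = ln(927) / 0.433
x = 15.778 cm

15.778


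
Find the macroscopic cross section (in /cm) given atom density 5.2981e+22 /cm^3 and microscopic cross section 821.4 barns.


Sigma = N * sigma_barns * 1e-24
Sigma = 5.2981e+22 * 821.4 * 1e-24
Sigma = 43.519 /cm

43.519


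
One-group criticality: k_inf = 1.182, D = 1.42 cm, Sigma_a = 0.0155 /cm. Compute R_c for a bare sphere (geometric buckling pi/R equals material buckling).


L^2 = D / Sigma_a = 1.42 / 0.0155 = 91.61290 cm^2
B_m^2 = (k_inf - 1) / L^2 = (1.182 - 1) / 91.61290 = 0.001986620 /cm^2
For a bare sphere: B_g = pi/R, so R_c = pi / sqrt(B_m^2)
R_c = pi / sqrt(0.001986620) = 70.484 cm

70.484


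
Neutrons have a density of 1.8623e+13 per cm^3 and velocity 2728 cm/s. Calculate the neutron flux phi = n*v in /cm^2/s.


phi = n * v
phi = 1.8623e+13 * 2728
phi = 5.0804e+16 /cm^2/s

5.0804e+16


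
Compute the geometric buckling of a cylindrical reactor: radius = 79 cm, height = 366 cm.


B^2 = (2.405/R)^2 + (pi/H)^2
B^2 = (2.405/79)^2 + (pi/366)^2
B^2 = 0.0010005 /cm^2

0.0010005


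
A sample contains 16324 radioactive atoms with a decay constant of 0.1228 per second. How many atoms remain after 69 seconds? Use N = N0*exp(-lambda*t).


N = N0 * exp(-lambda * t)
N = 16324 * exp(-0.1228 * 69)
N = 3.4116

3.4116


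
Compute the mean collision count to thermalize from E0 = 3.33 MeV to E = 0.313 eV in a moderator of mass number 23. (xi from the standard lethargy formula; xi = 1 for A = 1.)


xi = 1 + (A-1)^2/(2A)*ln((A-1)/(A+1)) = 0.08448899 (for A = 23)
n = ln(E0/E) / xi
n = ln(3.33e6 / 0.313) / 0.08448899
n = ln(1.063898e+07) / 0.08448899 = 191.50

191.50


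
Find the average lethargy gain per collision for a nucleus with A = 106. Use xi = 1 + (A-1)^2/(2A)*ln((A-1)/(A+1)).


xi = 1 + (A-1)^2/(2A) * ln((A-1)/(A+1))
xi = 1 + (106-1)^2/(2*106) * ln((106-1)/(106 +1))
xi = 0.018750

0.018750


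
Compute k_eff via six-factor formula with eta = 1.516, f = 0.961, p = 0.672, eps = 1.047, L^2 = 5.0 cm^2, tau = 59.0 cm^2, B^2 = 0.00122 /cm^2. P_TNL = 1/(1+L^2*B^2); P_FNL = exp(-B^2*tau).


k_inf = eta*f*p*eps = 1.516*0.961*0.672*1.047 = 1.025035
P_TNL = 1/(1 + L^2*B^2) = 1/(1 + 5.0*0.00122) = 0.9939370
P_FNL = exp(-B^2*tau) = exp(-0.00122*59.0) = 0.9305495
k_eff = k_inf * P_TNL * P_FNL = 1.025035 * 0.9939370 * 0.9305495
k_eff = 0.94806

0.94806


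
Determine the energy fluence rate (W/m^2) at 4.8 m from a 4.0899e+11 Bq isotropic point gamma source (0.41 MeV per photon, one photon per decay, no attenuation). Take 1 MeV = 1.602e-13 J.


psi = A * E * 1.602e-13 / (4*pi*r^2)
psi = 4.0899e+11 * 0.41 * 1.602e-13 / (4*pi*4.8^2)
psi = 9.2783e-05 W/m^2

9.2783e-05


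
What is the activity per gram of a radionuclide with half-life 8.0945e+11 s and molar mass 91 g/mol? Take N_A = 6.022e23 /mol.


lambda = ln(2) / t_half = ln(2) / 8.0945e+11 = 8.563187e-13 /s
SA = lambda * N_A / M
SA = 8.563187e-13 * 6.022e23 / 91
SA = 5.6668e+09 Bq/g

5.6668e+09


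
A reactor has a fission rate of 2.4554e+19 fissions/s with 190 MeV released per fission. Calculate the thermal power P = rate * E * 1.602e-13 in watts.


P = fission_rate * E_MeV * 1.602e-13
P = 2.4554e+19 * 190 * 1.602e-13
P = 7.4737e+08 W

7.4737e+08


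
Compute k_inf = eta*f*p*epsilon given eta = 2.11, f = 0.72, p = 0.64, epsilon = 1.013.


k_inf = eta * f * p * epsilon
k_inf = 2.11 * 0.72 * 0.64 * 1.013
k_inf = 0.98493

0.98493


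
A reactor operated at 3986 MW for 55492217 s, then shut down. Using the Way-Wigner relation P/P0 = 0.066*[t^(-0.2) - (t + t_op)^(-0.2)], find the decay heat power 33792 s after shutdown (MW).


P/P0 = 0.066 * [t^(-0.2) - (t + t_op)^(-0.2)]
P/P0 = 0.066 * [33792^(-0.2) - (33792 + 55492217)^(-0.2)]
P/P0 = 0.066 * [0.1242331 - 0.02825535] = 0.006334532
P = 3986 * 0.006334532 = 25.249 MW

25.249


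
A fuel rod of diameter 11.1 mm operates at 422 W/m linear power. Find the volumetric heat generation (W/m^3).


r = D / 2 / 1000 = 11.1 / 2 / 1000 = 0.00555 m
q''' = q' / (pi * r^2)
q''' = 422 / (pi * 0.00555^2)
q''' = 4.3609e+06 W/m^3

4.3609e+06


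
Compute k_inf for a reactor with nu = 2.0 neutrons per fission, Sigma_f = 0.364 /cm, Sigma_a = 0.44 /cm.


k_inf = nu * Sigma_f / Sigma_a
k_inf = 2.0 * 0.364 / 0.44
k_inf = 1.6545

1.6545


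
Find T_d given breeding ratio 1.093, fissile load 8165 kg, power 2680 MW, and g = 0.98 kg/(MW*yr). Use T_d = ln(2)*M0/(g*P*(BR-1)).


Breeding gain G = BR - 1 = 1.093 - 1 = 0.093
Fissile production rate = g * P * G = 0.98 * 2680 * 0.093 = 244.2552 kg/yr
T_d = ln(2) * M0 / (g * P * G)
T_d = ln(2) * 8165 / 244.2552 = 23.171 yr

23.171


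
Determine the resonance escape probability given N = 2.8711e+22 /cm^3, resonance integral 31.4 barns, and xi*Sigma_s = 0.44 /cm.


p = exp(-N * I * 1e-24 / (xi*Sigma_s))
p = exp(-2.8711e+22 * 31.4 * 1e-24 / 0.44)
p = 0.12887

0.12887


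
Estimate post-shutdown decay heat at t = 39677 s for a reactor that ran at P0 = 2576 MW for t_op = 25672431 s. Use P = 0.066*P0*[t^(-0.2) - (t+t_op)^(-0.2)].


P/P0 = 0.066 * [t^(-0.2) - (t + t_op)^(-0.2)]
P/P0 = 0.066 * [39677^(-0.2) - (39677 + 25672431)^(-0.2)]
P/P0 = 0.066 * [0.1203074 - 0.03295888] = 0.005765002
P = 2576 * 0.005765002 = 14.851 MW

14.851


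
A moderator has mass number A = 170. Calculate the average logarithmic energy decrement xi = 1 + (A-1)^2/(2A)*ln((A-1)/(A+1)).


xi = 1 + (A-1)^2/(2A) * ln((A-1)/(A+1))
xi = 1 + (170-1)^2/(2*170) * ln((170-1)/(170 +1))
xi = 0.011719

0.011719


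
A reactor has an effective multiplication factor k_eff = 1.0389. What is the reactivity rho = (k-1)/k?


rho = (k_eff - 1) / k_eff
rho = (1.0389 - 1) / 1.0389
rho = 0.037443

0.037443


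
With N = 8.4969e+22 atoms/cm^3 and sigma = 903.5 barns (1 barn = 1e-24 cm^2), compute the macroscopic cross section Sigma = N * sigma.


Sigma = N * sigma_barns * 1e-24
Sigma = 8.4969e+22 * 903.5 * 1e-24
Sigma = 76.769 /cm

76.769


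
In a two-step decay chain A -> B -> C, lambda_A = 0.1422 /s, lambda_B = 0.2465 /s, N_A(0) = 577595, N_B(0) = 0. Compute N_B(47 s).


N_B(t) = lambda_A * N_A0 / (lambda_B - lambda_A) * [exp(-lambda_A*t) - exp(-lambda_B*t)]
exp(-0.1422*47) = 0.001251516; exp(-0.2465*47) = 9.299964e-06
N_B = 0.1422 * 577595 / (0.2465 - 0.1422) * (0.001251516 - 9.299964e-06)
N_B = 978.22

978.22


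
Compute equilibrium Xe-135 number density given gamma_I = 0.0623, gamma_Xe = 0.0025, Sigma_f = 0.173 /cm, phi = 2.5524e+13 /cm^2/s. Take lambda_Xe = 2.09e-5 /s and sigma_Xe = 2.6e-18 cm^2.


Xe_eq = (gamma_I + gamma_Xe) * Sigma_f * phi / (lambda_Xe + sigma_Xe * phi)
Numerator = (0.0623 + 0.0025) * 0.173 * 2.5524e+13 = 2.861342e+11
Denominator = 2.09e-5 + 2.6e-18 * 2.5524e+13 = 8.726240e-05
Xe_eq = 2.861342e+11 / 8.726240e-05 = 3.2790e+15 /cm^3

3.2790e+15


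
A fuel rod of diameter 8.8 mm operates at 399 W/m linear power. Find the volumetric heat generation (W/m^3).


r = D / 2 / 1000 = 8.8 / 2 / 1000 = 0.0044 m
q''' = q' / (pi * r^2)
q''' = 399 / (pi * 0.0044^2)
q''' = 6.5602e+06 W/m^3

6.5602e+06


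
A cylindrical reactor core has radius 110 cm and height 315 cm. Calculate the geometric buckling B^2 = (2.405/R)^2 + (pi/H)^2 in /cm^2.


B^2 = (2.405/R)^2 + (pi/H)^2
B^2 = (2.405/110)^2 + (pi/315)^2
B^2 = 5.7749e-04 /cm^2

5.7749e-04


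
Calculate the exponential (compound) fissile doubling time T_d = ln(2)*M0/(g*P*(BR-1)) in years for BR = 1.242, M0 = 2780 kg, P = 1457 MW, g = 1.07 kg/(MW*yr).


Breeding gain G = BR - 1 = 1.242 - 1 = 0.242
Fissile production rate = g * P * G = 1.07 * 1457 * 0.242 = 377.27558 kg/yr
T_d = ln(2) * M0 / (g * P * G)
T_d = ln(2) * 2780 / 377.27558 = 5.1075 yr

5.1075


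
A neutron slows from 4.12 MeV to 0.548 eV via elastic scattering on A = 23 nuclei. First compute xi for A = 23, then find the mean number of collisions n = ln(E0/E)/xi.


xi = 1 + (A-1)^2/(2A)*ln((A-1)/(A+1)) = 0.08448899 (for A = 23)
n = ln(E0/E) / xi
n = ln(4.12e6 / 0.548) / 0.08448899
n = ln(7.518248e+06) / 0.08448899 = 187.40

187.40


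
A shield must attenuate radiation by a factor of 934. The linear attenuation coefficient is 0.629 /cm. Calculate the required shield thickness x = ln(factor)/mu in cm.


x = ln(factor) / mu
x = ln(934) / 0.629
x = 10.874 cm

10.874


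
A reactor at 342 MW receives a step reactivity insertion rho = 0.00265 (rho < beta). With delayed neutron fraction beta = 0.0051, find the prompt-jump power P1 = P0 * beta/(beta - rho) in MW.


P1/P0 = beta / (beta - rho)
P1/P0 = 0.0051 / (0.0051 - 0.00265) = 2.081633
P1 = 342 * 2.081633 = 711.92 MW

711.92


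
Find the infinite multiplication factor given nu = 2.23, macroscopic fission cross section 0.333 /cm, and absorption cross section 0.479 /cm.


k_inf = nu * Sigma_f / Sigma_a
k_inf = 2.23 * 0.333 / 0.479
k_inf = 1.5503

1.5503


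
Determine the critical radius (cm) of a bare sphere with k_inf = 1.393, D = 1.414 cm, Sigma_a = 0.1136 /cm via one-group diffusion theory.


L^2 = D / Sigma_a = 1.414 / 0.1136 = 12.44718 cm^2
B_m^2 = (k_inf - 1) / L^2 = (1.393 - 1) / 12.44718 = 0.03157342 /cm^2
For a bare sphere: B_g = pi/R, so R_c = pi / sqrt(B_m^2)
R_c = pi / sqrt(0.03157342) = 17.680 cm

17.680


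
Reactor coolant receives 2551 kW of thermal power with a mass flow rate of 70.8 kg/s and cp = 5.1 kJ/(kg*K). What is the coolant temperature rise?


dT = Q / (m_dot * cp)
dT = 2551 / (70.8 * 5.1)
dT = 7.0649 C

7.0649


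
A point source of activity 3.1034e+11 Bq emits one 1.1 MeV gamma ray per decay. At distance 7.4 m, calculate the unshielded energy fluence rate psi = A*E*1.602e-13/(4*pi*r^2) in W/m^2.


psi = A * E * 1.602e-13 / (4*pi*r^2)
psi = 3.1034e+11 * 1.1 * 1.602e-13 / (4*pi*7.4^2)
psi = 7.9473e-05 W/m^2

7.9473e-05


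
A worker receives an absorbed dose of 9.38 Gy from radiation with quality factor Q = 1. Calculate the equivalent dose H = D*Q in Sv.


H = D * Q
H = 9.38 * 1
H = 9.3800 Sv

9.3800


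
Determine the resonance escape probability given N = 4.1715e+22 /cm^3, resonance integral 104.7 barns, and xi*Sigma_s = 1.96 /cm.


p = exp(-N * I * 1e-24 / (xi*Sigma_s))
p = exp(-4.1715e+22 * 104.7 * 1e-24 / 1.96)
p = 0.10771

0.10771


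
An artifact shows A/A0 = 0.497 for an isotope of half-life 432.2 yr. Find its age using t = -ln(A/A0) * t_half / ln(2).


lambda = ln(2) / t_half = ln(2) / 432.2 = 0.001603765 /yr
t = -ln(A/A0) / lambda
t = -ln(0.497) / 0.001603765
t = 435.95 yr

435.95


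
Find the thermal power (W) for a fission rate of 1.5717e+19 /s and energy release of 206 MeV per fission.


P = fission_rate * E_MeV * 1.602e-13
P = 1.5717e+19 * 206 * 1.602e-13
P = 5.1868e+08 W

5.1868e+08


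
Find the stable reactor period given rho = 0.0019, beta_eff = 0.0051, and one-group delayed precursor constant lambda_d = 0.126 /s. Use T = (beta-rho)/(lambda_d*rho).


T = (beta - rho) / (lambda_d * rho)
T = (0.0051 - 0.0019) / (0.126 * 0.0019)
T = 13.367 s

13.367


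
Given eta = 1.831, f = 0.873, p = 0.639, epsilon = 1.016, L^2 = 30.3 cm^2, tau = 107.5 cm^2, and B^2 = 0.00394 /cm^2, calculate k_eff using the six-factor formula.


k_inf = eta*f*p*eps = 1.831*0.873*0.639*1.016 = 1.037761
P_TNL = 1/(1 + L^2*B^2) = 1/(1 + 30.3*0.00394) = 0.8933501
P_FNL = exp(-B^2*tau) = exp(-0.00394*107.5) = 0.6547184
k_eff = k_inf * P_TNL * P_FNL = 1.037761 * 0.8933501 * 0.6547184
k_eff = 0.60698

0.60698


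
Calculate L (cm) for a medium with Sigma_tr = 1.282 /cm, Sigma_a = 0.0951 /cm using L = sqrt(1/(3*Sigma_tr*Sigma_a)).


D = 1 / (3 * Sigma_tr) = 1 / (3 * 1.282) = 0.2600104 cm
L = sqrt(D / Sigma_a)
L = sqrt(0.2600104 / 0.0951)
L = 1.6535 cm

1.6535


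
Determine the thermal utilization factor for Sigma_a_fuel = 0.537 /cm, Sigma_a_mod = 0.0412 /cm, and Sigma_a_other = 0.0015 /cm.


f = Sigma_a_fuel / (Sigma_a_fuel + Sigma_a_mod + Sigma_a_other)
f = 0.537 / (0.537 + 0.0412 + 0.0015)
f = 0.92634

0.92634


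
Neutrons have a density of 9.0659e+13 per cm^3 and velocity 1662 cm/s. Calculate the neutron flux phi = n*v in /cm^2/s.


phi = n * v
phi = 9.0659e+13 * 1662
phi = 1.5068e+17 /cm^2/s

1.5068e+17


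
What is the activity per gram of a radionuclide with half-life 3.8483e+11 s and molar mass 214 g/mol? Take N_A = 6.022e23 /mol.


lambda = ln(2) / t_half = ln(2) / 3.8483e+11 = 1.801178e-12 /s
SA = lambda * N_A / M
SA = 1.801178e-12 * 6.022e23 / 214
SA = 5.0685e+09 Bq/g

5.0685e+09


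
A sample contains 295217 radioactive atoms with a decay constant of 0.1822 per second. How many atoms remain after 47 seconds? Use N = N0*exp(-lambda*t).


N = N0 * exp(-lambda * t)
N = 295217 * exp(-0.1822 * 47)
N = 56.377

56.377


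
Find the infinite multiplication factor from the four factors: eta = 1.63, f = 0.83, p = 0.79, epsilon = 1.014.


k_inf = eta * f * p * epsilon
k_inf = 1.63 * 0.83 * 0.79 * 1.014
k_inf = 1.0838

1.0838


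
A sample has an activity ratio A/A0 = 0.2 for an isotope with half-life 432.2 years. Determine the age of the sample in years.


lambda = ln(2) / t_half = ln(2) / 432.2 = 0.001603765 /yr
t = -ln(A/A0) / lambda
t = -ln(0.2) / 0.001603765
t = 1003.5 yr

1003.5


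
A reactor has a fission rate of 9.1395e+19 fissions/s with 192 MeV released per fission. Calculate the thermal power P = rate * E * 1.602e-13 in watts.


P = fission_rate * E_MeV * 1.602e-13
P = 9.1395e+19 * 192 * 1.602e-13
P = 2.8112e+09 W

2.8112e+09


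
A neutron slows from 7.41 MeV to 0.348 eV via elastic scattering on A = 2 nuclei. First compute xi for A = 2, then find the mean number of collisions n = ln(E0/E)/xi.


xi = 1 + (A-1)^2/(2A)*ln((A-1)/(A+1)) = 0.7253469 (for A = 2)
n = ln(E0/E) / xi
n = ln(7.41e6 / 0.348) / 0.7253469
n = ln(2.129310e+07) / 0.7253469 = 23.263

23.263


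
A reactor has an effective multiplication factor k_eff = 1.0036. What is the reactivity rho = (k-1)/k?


rho = (k_eff - 1) / k_eff
rho = (1.0036 - 1) / 1.0036
rho = 0.0035871

0.0035871


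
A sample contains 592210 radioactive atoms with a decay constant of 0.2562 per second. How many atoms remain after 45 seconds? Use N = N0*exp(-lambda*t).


N = N0 * exp(-lambda * t)
N = 592210 * exp(-0.2562 * 45)
N = 5.8277

5.8277


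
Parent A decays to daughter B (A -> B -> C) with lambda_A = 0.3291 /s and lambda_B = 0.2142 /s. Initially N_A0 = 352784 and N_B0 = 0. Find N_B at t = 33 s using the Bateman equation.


N_B(t) = lambda_A * N_A0 / (lambda_B - lambda_A) * [exp(-lambda_A*t) - exp(-lambda_B*t)]
exp(-0.3291*33) = 1.920577e-05; exp(-0.2142*33) = 8.514243e-04
N_B = 0.3291 * 352784 / (0.2142 - 0.3291) * (1.920577e-05 - 8.514243e-04)
N_B = 840.92

840.92


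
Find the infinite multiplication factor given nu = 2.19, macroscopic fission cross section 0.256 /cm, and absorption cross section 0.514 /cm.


k_inf = nu * Sigma_f / Sigma_a
k_inf = 2.19 * 0.256 / 0.514
k_inf = 1.0907

1.0907


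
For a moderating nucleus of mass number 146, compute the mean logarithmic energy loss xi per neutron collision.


xi = 1 + (A-1)^2/(2A) * ln((A-1)/(A+1))
xi = 1 + (146-1)^2/(2*146) * ln((146-1)/(146 +1))
xi = 0.013636

0.013636


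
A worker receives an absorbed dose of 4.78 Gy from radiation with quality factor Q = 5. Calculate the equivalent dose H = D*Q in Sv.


H = D * Q
H = 4.78 * 5
H = 23.900 Sv

23.900


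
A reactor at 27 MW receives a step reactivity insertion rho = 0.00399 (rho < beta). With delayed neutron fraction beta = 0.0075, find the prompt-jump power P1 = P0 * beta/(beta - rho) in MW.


P1/P0 = beta / (beta - rho)
P1/P0 = 0.0075 / (0.0075 - 0.00399) = 2.136752
P1 = 27 * 2.136752 = 57.692 MW

57.692


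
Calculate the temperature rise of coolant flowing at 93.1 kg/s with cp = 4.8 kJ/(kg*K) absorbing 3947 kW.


dT = Q / (m_dot * cp)
dT = 3947 / (93.1 * 4.8)
dT = 8.8323 C

8.8323


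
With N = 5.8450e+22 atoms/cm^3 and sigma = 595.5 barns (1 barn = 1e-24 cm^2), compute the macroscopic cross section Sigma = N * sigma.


Sigma = N * sigma_barns * 1e-24
Sigma = 5.8450e+22 * 595.5 * 1e-24
Sigma = 34.807 /cm

34.807


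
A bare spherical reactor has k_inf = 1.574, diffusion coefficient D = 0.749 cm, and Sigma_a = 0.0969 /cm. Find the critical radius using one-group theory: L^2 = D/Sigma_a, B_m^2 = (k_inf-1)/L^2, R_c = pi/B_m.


L^2 = D / Sigma_a = 0.749 / 0.0969 = 7.729618 cm^2
B_m^2 = (k_inf - 1) / L^2 = (1.574 - 1) / 7.729618 = 0.07425981 /cm^2
For a bare sphere: B_g = pi/R, so R_c = pi / sqrt(B_m^2)
R_c = pi / sqrt(0.07425981) = 11.529 cm

11.529


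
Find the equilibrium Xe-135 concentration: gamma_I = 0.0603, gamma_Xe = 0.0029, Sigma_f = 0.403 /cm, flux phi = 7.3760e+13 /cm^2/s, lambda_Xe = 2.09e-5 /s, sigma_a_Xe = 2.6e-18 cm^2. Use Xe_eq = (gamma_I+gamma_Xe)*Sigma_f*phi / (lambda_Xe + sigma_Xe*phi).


Xe_eq = (gamma_I + gamma_Xe) * Sigma_f * phi / (lambda_Xe + sigma_Xe * phi)
Numerator = (0.0603 + 0.0029) * 0.403 * 7.3760e+13 = 1.878638e+12
Denominator = 2.09e-5 + 2.6e-18 * 7.3760e+13 = 2.126760e-04
Xe_eq = 1.878638e+12 / 2.126760e-04 = 8.8333e+15 /cm^3

8.8333e+15


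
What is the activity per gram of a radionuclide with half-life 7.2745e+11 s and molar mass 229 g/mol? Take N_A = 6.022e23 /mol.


lambda = ln(2) / t_half = ln(2) / 7.2745e+11 = 9.528451e-13 /s
SA = lambda * N_A / M
SA = 9.528451e-13 * 6.022e23 / 229
SA = 2.5057e+09 Bq/g

2.5057e+09


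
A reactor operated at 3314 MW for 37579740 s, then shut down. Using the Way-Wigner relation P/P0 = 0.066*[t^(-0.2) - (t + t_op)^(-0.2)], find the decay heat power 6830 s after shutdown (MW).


P/P0 = 0.066 * [t^(-0.2) - (t + t_op)^(-0.2)]
P/P0 = 0.066 * [6830^(-0.2) - (6830 + 37579740)^(-0.2)]
P/P0 = 0.066 * [0.1710472 - 0.03054875] = 0.009272898
P = 3314 * 0.009272898 = 30.730 MW

30.730


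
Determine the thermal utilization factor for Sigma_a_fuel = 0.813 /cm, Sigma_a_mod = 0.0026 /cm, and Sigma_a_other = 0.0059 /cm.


f = Sigma_a_fuel / (Sigma_a_fuel + Sigma_a_mod + Sigma_a_other)
f = 0.813 / (0.813 + 0.0026 + 0.0059)
f = 0.98965

0.98965


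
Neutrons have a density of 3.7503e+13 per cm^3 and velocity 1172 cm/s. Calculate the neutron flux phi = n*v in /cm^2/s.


phi = n * v
phi = 3.7503e+13 * 1172
phi = 4.3954e+16 /cm^2/s

4.3954e+16


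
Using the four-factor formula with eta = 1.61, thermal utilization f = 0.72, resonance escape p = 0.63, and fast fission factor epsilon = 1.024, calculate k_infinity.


k_inf = eta * f * p * epsilon
k_inf = 1.61 * 0.72 * 0.63 * 1.024
k_inf = 0.74782

0.74782
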